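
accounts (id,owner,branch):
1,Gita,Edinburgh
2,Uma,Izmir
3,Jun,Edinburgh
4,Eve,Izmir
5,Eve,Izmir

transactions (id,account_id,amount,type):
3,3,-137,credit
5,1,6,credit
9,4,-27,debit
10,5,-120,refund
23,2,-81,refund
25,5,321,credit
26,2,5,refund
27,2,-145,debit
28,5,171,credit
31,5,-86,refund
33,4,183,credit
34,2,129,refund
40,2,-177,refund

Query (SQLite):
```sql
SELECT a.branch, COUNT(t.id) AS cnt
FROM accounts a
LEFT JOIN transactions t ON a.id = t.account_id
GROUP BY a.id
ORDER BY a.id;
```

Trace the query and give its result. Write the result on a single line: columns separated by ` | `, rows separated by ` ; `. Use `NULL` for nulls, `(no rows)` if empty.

Edinburgh | 1 ; Izmir | 5 ; Edinburgh | 1 ; Izmir | 2 ; Izmir | 4

LEFT JOIN keeps every accounts row; unmatched ones get NULL for transactions columns.
Group by accounts.id and compute COUNT(t.id). COUNT(col) of an all-NULL group is 0.
  1: ids {5} → COUNT(t.id)=1
  2: ids {23, 26, 27, 34, 40} → COUNT(t.id)=5
  3: ids {3} → COUNT(t.id)=1
  4: ids {9, 33} → COUNT(t.id)=2
  5: ids {10, 25, 28, 31} → COUNT(t.id)=4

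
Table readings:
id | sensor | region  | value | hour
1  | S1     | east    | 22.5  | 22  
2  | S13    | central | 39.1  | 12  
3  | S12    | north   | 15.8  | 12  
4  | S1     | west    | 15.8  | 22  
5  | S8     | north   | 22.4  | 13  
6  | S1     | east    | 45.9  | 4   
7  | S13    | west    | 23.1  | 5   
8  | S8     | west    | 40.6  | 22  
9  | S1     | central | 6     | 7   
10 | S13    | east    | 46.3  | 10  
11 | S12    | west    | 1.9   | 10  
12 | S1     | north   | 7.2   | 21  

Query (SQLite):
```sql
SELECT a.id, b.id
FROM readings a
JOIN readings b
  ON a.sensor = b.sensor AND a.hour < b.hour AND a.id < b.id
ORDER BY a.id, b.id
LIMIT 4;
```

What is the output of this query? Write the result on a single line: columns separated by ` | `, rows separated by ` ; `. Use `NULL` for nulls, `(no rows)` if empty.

Pairs (a,b) with same sensor, a.hour < b.hour, a.id < b.id.
sensor groups: S1:{1,4,6,9,12} S12:{3,11} S13:{2,7,10} S8:{5,8}
Ordered by (a.id, b.id); first 4.

5 | 8 ; 6 | 9 ; 6 | 12 ; 7 | 10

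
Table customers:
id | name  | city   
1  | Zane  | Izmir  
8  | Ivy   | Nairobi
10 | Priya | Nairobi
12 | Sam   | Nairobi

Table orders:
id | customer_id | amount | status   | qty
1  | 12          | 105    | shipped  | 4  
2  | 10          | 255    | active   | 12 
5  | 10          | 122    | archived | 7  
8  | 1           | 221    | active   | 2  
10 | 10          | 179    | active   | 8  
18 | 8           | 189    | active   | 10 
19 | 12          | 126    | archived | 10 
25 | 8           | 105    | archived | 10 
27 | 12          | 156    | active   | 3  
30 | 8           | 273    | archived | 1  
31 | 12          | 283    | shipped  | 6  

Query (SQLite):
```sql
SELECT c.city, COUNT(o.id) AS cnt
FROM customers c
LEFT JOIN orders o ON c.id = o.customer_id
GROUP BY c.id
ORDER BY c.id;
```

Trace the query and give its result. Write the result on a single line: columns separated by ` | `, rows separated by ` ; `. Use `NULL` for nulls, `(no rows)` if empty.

LEFT JOIN keeps every customers row; unmatched ones get NULL for orders columns.
Group by customers.id and compute COUNT(o.id). COUNT(col) of an all-NULL group is 0.
  1: ids {8} → COUNT(o.id)=1
  8: ids {18, 25, 30} → COUNT(o.id)=3
  10: ids {2, 5, 10} → COUNT(o.id)=3
  12: ids {1, 19, 27, 31} → COUNT(o.id)=4

Izmir | 1 ; Nairobi | 3 ; Nairobi | 3 ; Nairobi | 4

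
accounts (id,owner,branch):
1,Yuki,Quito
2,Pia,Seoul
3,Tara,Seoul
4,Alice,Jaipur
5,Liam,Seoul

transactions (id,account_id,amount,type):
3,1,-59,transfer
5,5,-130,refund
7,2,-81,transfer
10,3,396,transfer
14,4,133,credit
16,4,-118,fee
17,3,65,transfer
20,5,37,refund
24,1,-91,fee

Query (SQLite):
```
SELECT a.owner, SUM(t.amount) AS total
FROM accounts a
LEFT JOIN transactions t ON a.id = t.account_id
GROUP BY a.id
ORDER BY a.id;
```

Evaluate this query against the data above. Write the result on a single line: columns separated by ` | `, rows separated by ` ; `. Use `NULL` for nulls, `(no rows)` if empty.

Yuki | -150 ; Pia | -81 ; Tara | 461 ; Alice | 15 ; Liam | -93

LEFT JOIN keeps every accounts row; unmatched ones get NULL for transactions columns.
Group by accounts.id and compute SUM(t.amount). SUM over an all-NULL group is NULL.
  1: ids {3, 24} → SUM(t.amount)=-150
  2: ids {7} → SUM(t.amount)=-81
  3: ids {10, 17} → SUM(t.amount)=461
  4: ids {14, 16} → SUM(t.amount)=15
  5: ids {5, 20} → SUM(t.amount)=-93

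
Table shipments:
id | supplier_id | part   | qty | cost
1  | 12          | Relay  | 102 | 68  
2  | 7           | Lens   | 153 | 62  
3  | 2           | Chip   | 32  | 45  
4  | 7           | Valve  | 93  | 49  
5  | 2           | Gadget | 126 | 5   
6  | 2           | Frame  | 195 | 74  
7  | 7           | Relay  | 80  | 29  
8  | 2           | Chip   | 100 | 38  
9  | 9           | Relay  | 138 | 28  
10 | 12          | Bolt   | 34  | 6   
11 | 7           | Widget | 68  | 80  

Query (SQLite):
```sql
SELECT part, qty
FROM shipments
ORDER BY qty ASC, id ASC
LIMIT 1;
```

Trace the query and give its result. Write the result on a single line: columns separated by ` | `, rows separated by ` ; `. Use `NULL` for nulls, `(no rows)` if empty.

Chip | 32

Sort by qty asc, tiebreak id asc: (32, id=3), (34, id=10), (68, id=11), (80, id=7) …. Take first 1.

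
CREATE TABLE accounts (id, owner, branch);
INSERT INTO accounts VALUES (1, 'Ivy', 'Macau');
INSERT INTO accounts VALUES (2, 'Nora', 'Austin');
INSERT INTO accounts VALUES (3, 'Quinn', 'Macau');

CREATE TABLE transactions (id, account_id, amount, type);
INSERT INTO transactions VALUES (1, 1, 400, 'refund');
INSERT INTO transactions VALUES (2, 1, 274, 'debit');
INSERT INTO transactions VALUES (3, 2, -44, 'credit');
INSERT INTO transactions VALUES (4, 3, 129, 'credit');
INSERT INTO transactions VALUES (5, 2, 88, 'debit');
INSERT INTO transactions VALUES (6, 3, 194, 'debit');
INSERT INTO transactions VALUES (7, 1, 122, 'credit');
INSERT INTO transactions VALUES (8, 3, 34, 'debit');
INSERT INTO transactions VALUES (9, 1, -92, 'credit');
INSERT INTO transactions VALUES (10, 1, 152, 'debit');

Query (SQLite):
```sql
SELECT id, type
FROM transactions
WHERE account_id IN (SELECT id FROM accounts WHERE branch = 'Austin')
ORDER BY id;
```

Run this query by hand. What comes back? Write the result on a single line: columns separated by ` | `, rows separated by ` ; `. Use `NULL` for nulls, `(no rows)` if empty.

Inner query: accounts.id where branch = 'Austin'.
Outer: keep transactions rows whose account_id is in that set.
Inner query → {2}

3 | credit ; 5 | debit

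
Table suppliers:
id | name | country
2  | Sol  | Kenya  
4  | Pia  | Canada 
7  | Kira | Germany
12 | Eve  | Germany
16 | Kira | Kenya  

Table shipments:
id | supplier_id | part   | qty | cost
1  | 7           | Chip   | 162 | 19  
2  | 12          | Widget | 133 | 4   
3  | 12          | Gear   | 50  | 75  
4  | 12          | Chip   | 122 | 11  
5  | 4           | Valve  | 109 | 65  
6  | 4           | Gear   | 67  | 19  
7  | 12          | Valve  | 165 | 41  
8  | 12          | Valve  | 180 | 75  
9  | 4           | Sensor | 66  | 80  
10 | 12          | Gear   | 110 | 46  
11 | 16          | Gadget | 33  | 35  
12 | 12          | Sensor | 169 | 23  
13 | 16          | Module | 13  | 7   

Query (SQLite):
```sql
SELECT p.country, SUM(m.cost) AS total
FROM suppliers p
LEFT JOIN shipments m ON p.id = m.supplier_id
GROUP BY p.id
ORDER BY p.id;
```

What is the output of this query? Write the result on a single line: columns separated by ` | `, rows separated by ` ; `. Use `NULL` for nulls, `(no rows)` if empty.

Kenya | NULL ; Canada | 164 ; Germany | 19 ; Germany | 275 ; Kenya | 42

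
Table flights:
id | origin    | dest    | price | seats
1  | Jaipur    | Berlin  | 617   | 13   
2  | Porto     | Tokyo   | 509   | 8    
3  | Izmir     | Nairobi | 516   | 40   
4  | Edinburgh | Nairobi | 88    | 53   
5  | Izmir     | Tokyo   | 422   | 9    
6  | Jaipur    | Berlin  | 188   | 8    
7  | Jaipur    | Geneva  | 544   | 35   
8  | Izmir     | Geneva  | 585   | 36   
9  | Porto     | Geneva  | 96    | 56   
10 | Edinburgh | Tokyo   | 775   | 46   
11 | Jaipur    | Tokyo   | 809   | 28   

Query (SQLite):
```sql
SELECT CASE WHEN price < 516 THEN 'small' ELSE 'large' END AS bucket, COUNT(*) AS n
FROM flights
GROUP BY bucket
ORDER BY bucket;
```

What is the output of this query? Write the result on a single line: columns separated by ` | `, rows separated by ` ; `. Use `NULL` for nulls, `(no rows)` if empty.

large | 6 ; small | 5

Bucket rows by price < 516 → 'small' else 'large'; count each bucket.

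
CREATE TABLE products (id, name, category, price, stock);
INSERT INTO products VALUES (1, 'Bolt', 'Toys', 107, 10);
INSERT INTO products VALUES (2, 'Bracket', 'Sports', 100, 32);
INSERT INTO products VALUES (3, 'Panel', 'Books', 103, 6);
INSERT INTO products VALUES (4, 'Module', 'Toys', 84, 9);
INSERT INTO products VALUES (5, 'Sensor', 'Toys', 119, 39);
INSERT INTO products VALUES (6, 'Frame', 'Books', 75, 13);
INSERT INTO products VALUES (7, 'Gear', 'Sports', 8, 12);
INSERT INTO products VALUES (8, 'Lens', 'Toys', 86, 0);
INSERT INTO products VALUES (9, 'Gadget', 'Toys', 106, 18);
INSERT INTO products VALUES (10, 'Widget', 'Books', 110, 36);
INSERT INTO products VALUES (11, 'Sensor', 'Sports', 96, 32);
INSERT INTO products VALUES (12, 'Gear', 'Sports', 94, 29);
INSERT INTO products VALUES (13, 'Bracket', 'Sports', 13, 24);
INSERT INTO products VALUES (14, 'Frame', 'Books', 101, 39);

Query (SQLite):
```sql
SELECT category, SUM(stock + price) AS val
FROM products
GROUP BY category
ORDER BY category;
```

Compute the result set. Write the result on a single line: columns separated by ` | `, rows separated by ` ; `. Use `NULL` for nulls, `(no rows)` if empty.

For each row compute stock + price.
Group by category; take SUM of the expression per group.
  Books: ids {3, 6, 10, 14} → SUM(stock + price)=483
  Sports: ids {2, 7, 11, 12, 13} → SUM(stock + price)=440
  Toys: ids {1, 4, 5, 8, 9} → SUM(stock + price)=578

Books | 483 ; Sports | 440 ; Toys | 578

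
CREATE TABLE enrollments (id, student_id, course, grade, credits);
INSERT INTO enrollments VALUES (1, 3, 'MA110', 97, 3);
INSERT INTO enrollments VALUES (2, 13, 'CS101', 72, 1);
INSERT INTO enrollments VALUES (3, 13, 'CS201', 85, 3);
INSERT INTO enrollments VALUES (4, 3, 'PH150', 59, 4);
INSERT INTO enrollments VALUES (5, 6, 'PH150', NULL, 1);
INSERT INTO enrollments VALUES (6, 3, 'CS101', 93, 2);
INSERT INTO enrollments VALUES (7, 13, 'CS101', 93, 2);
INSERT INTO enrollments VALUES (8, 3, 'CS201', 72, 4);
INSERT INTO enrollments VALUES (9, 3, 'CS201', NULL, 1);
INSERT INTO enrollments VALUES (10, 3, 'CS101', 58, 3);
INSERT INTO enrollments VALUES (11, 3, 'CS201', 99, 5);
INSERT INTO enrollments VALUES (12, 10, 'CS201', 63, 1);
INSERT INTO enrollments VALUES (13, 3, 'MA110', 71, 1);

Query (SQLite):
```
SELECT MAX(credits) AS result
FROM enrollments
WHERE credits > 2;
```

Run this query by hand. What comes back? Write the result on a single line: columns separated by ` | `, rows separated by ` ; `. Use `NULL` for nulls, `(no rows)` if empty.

Rows where credits > 2 → credits values: [3, 3, 4, 4, 3, 5].
MAX of non-NULL values = 5.

5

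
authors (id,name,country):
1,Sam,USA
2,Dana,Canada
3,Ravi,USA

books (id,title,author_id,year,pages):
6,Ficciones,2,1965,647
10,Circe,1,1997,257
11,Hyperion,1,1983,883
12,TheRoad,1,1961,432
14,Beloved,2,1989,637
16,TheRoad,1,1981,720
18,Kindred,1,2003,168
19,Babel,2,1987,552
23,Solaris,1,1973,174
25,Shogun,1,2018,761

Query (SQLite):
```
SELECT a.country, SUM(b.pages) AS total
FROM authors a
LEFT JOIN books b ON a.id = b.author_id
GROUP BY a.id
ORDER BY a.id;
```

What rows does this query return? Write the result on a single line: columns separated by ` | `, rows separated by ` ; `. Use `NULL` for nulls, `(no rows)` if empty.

LEFT JOIN keeps every authors row; unmatched ones get NULL for books columns.
Group by authors.id and compute SUM(b.pages). SUM over an all-NULL group is NULL.
  1: ids {10, 11, 12, 16, 18, 23, 25} → SUM(b.pages)=3395
  2: ids {6, 14, 19} → SUM(b.pages)=1836
  3: ids {—} → SUM(b.pages)=NULL

USA | 3395 ; Canada | 1836 ; USA | NULL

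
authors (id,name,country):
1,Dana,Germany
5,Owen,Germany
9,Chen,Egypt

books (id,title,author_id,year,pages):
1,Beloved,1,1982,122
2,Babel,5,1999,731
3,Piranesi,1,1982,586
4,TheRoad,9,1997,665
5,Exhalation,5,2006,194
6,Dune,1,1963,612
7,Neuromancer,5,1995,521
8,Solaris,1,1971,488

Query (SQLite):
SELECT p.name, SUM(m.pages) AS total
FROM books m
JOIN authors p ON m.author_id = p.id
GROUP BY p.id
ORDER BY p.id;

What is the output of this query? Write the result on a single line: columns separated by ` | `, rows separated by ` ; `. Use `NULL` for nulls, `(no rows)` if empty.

Join each books row to its authors via author_id.
Group joined rows by authors.id; compute SUM(m.pages) per group.
  1: ids {1, 3, 6, 8} → SUM(m.pages)=1808
  5: ids {2, 5, 7} → SUM(m.pages)=1446
  9: ids {4} → SUM(m.pages)=665

Dana | 1808 ; Owen | 1446 ; Chen | 665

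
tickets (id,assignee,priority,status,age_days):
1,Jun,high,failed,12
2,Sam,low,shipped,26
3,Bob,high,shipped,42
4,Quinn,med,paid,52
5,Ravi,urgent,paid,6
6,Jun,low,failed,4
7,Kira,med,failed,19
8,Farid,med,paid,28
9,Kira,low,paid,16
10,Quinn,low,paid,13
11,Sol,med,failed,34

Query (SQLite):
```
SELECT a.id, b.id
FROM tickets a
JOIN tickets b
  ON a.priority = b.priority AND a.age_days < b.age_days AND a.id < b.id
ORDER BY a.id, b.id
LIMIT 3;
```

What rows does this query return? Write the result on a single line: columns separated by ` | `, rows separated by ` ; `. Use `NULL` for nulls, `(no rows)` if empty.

1 | 3 ; 6 | 9 ; 6 | 10

Pairs (a,b) with same priority, a.age_days < b.age_days, a.id < b.id.
priority groups: high:{1,3} low:{2,6,9,10} med:{4,7,8,11} urgent:{5}
Ordered by (a.id, b.id); first 3.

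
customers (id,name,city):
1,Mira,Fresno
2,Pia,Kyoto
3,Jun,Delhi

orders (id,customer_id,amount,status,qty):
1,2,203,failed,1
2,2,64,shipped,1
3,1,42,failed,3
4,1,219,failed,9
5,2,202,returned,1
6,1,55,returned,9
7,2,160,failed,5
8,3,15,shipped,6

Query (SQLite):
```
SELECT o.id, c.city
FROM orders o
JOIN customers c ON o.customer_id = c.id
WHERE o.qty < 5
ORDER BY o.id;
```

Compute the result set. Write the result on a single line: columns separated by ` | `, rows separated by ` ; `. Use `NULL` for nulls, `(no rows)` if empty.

Each orders row matches the customers row where customer_id = customers.id.
Then keep rows with o.qty < 5.

1 | Kyoto ; 2 | Kyoto ; 3 | Fresno ; 5 | Kyoto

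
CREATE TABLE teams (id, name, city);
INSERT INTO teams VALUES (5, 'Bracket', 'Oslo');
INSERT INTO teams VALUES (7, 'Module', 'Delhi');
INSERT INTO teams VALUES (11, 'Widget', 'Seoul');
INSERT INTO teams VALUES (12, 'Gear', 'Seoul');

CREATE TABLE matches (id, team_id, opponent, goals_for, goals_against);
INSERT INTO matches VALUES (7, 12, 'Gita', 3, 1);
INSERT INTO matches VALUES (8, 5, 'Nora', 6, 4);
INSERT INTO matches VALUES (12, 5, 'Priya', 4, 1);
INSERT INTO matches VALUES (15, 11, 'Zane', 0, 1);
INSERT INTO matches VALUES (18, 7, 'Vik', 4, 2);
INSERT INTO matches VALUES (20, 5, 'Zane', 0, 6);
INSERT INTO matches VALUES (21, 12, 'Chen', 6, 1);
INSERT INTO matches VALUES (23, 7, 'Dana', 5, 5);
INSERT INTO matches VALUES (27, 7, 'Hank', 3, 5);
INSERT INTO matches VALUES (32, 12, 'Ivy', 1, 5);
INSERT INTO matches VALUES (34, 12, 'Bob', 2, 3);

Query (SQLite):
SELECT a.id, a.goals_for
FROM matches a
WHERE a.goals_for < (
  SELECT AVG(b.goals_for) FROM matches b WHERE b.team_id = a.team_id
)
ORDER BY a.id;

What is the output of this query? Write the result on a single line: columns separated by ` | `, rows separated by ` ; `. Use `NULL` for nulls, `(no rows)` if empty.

For each matches row a, compute AVG(goals_for) over rows sharing a.team_id.
Keep row a if a.goals_for < that per-group AVG.
  team_id=5: AVG(goals_for) = 3.333333
  team_id=7: AVG(goals_for) = 4.0
  team_id=11: AVG(goals_for) = 0.0
  team_id=12: AVG(goals_for) = 3.0

20 | 0 ; 27 | 3 ; 32 | 1 ; 34 | 2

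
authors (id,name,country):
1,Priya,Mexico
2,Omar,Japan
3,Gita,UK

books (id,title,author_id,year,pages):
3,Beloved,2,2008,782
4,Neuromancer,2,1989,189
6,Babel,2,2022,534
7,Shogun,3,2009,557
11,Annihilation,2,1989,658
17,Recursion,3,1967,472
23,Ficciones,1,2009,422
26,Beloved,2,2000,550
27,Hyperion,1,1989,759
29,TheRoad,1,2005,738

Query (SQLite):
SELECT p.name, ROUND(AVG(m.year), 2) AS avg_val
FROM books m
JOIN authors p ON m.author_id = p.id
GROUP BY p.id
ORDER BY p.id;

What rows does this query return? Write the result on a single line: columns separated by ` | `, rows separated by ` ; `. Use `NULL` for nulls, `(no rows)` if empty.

Priya | 2001 ; Omar | 2001.6 ; Gita | 1988

Join each books row to its authors via author_id.
Group joined rows by authors.id; compute ROUND(AVG(m.year), 2) per group.
  1: ids {23, 27, 29} → ROUND(AVG(m.year), 2)=2001
  2: ids {3, 4, 6, 11, 26} → ROUND(AVG(m.year), 2)=2001.6
  3: ids {7, 17} → ROUND(AVG(m.year), 2)=1988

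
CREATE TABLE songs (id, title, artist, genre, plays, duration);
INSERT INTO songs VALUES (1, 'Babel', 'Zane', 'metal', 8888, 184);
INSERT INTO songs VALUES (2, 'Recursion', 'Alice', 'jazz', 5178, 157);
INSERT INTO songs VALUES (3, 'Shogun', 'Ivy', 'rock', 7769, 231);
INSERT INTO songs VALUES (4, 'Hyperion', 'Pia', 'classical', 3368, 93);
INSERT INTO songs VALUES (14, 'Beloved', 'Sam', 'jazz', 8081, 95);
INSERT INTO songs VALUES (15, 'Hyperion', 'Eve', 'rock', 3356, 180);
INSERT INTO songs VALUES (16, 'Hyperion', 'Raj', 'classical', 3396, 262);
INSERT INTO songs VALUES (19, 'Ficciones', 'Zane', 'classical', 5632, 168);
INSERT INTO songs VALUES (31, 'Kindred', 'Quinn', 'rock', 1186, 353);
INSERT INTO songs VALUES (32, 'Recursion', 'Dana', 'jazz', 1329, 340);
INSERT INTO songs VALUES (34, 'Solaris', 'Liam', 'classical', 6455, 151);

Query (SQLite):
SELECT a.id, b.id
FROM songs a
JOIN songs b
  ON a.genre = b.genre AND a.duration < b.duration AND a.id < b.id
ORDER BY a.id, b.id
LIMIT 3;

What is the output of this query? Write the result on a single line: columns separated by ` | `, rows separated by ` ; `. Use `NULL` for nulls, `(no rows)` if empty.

2 | 32 ; 3 | 31 ; 4 | 16

Pairs (a,b) with same genre, a.duration < b.duration, a.id < b.id.
genre groups: classical:{4,16,19,34} jazz:{2,14,32} metal:{1} rock:{3,15,31}
Ordered by (a.id, b.id); first 3.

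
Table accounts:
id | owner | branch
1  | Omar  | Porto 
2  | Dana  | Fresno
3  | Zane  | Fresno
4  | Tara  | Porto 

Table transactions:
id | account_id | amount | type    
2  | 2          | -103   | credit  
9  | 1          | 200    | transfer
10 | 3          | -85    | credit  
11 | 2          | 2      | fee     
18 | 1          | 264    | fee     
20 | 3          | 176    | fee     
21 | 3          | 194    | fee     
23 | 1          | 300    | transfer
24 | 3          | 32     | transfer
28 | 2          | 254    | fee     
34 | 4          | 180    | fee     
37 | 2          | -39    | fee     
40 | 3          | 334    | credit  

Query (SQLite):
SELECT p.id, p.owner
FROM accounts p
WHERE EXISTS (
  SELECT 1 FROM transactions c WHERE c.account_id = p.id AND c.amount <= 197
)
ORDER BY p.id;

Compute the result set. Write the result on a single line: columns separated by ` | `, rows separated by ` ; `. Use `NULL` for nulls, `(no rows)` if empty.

For each accounts row, check whether any transactions with matching account_id has amount <= 197.
Keep rows where that is true.

2 | Dana ; 3 | Zane ; 4 | Tara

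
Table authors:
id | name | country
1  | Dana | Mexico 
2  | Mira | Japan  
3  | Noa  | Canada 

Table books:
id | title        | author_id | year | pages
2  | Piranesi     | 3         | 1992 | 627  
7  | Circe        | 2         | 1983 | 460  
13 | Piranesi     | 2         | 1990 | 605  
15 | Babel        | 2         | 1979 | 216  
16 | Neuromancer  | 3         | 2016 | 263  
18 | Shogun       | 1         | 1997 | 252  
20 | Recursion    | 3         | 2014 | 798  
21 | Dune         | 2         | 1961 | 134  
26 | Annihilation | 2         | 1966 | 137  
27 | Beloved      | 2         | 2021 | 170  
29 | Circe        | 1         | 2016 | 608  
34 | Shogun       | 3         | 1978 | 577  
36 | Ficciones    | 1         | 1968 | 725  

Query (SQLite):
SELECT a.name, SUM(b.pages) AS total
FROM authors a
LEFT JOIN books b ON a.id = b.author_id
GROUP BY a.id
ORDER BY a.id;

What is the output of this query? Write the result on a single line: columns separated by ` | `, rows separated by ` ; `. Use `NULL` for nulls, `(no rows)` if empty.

LEFT JOIN keeps every authors row; unmatched ones get NULL for books columns.
Group by authors.id and compute SUM(b.pages). SUM over an all-NULL group is NULL.
  1: ids {18, 29, 36} → SUM(b.pages)=1585
  2: ids {7, 13, 15, 21, 26, 27} → SUM(b.pages)=1722
  3: ids {2, 16, 20, 34} → SUM(b.pages)=2265

Dana | 1585 ; Mira | 1722 ; Noa | 2265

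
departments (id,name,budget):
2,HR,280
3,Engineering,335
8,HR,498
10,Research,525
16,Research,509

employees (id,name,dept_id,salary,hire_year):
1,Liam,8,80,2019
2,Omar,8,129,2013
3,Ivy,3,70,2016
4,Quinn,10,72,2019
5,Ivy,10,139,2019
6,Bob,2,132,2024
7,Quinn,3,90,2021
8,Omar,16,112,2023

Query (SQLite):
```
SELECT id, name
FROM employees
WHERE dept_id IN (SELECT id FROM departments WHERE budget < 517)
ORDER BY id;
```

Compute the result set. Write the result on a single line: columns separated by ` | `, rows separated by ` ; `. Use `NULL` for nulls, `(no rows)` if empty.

Inner query: departments.id where budget < 517.
Outer: keep employees rows whose dept_id is in that set.
Inner query → {2, 3, 8, 16}

1 | Liam ; 2 | Omar ; 3 | Ivy ; 6 | Bob ; 7 | Quinn ; 8 | Omar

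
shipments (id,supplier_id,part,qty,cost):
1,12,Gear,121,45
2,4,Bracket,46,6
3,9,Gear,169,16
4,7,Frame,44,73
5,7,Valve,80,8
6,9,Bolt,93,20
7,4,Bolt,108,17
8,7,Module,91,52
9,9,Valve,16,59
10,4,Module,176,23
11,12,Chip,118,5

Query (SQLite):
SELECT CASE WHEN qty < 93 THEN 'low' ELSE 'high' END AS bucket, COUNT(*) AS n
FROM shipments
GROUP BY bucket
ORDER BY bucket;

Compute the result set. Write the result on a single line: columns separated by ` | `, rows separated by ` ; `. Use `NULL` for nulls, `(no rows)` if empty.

Bucket rows by qty < 93 → 'low' else 'high'; count each bucket.

high | 6 ; low | 5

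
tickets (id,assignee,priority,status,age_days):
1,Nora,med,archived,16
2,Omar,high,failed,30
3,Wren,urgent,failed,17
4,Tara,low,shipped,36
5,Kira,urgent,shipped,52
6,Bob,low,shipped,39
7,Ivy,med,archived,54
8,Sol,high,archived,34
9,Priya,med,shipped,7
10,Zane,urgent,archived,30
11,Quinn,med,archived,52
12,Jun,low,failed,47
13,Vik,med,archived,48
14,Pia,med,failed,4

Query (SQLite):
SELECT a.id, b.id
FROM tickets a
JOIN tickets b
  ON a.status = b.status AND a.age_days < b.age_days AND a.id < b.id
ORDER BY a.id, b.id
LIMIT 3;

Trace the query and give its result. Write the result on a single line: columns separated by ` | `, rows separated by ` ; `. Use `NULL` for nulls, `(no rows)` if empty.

1 | 7 ; 1 | 8 ; 1 | 10

Pairs (a,b) with same status, a.age_days < b.age_days, a.id < b.id.
status groups: archived:{1,7,8,10,11,13} failed:{2,3,12,14} shipped:{4,5,6,9}
Ordered by (a.id, b.id); first 3.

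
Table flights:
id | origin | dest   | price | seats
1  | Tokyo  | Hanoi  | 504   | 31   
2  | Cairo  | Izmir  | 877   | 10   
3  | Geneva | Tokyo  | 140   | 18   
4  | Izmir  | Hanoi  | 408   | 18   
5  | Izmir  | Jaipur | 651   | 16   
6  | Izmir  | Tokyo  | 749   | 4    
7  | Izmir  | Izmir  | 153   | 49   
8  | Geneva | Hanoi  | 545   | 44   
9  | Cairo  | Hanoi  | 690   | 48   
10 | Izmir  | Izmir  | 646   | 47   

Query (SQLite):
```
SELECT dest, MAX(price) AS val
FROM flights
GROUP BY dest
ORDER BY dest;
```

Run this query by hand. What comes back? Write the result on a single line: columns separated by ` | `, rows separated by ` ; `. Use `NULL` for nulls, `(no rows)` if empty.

Partition flights by dest; compute MAX(price) within each group.
  Hanoi: ids {1, 4, 8, 9} → MAX(price)=690
  Izmir: ids {2, 7, 10} → MAX(price)=877
  Jaipur: ids {5} → MAX(price)=651
  Tokyo: ids {3, 6} → MAX(price)=749

Hanoi | 690 ; Izmir | 877 ; Jaipur | 651 ; Tokyo | 749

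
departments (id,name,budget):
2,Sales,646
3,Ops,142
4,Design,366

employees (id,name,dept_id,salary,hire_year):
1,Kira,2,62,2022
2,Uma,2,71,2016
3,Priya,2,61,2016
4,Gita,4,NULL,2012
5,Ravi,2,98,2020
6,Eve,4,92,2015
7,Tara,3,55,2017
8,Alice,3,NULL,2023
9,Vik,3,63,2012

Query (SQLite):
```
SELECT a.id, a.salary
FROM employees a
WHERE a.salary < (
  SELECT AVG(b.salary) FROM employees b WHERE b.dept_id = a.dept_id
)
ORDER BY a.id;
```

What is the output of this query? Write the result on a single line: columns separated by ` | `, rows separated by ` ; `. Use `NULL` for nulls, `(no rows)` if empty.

For each employees row a, compute AVG(salary) over rows sharing a.dept_id.
Keep row a if a.salary < that per-group AVG.
  dept_id=2: AVG(salary) = 73.0
  dept_id=3: AVG(salary) = 59.0
  dept_id=4: AVG(salary) = 92.0

1 | 62 ; 2 | 71 ; 3 | 61 ; 7 | 55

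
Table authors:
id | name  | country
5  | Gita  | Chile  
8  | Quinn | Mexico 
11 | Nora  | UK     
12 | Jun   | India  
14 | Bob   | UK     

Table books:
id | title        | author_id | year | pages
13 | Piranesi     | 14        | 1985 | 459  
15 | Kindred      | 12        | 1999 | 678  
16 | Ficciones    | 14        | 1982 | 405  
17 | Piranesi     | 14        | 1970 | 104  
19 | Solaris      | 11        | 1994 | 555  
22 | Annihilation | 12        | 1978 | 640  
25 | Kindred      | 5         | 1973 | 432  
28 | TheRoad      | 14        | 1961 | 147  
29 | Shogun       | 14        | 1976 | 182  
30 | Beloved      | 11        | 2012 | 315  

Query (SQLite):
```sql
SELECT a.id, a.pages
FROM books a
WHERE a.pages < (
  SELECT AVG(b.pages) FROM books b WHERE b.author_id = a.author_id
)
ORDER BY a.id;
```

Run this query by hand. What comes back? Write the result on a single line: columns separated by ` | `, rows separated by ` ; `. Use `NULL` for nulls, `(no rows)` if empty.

For each books row a, compute AVG(pages) over rows sharing a.author_id.
Keep row a if a.pages < that per-group AVG.
  author_id=5: AVG(pages) = 432.0
  author_id=11: AVG(pages) = 435.0
  author_id=12: AVG(pages) = 659.0
  author_id=14: AVG(pages) = 259.4

17 | 104 ; 22 | 640 ; 28 | 147 ; 29 | 182 ; 30 | 315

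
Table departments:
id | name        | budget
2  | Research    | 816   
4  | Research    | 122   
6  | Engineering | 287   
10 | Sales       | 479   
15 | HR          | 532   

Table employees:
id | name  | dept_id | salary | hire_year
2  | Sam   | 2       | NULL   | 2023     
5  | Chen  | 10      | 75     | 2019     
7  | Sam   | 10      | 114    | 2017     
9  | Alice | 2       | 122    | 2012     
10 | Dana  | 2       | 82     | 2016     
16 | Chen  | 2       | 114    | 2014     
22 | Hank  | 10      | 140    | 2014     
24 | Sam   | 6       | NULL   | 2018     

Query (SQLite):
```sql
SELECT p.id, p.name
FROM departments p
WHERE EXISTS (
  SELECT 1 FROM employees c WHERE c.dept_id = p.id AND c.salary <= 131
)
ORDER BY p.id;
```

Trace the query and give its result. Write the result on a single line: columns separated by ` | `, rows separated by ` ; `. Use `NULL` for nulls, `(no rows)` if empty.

2 | Research ; 10 | Sales

For each departments row, check whether any employees with matching dept_id has salary <= 131.
Keep rows where that is true.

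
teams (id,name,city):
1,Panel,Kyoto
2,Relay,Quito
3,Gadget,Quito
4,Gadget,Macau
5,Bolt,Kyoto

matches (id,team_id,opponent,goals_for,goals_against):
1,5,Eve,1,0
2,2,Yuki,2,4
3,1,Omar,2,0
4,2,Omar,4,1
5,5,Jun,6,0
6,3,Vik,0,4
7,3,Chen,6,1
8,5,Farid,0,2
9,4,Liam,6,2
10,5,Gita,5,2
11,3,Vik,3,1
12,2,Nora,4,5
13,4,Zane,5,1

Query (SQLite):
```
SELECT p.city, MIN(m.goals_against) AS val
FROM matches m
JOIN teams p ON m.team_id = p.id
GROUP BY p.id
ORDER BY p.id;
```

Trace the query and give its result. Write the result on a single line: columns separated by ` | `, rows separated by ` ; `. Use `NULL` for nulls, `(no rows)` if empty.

Kyoto | 0 ; Quito | 1 ; Quito | 1 ; Macau | 1 ; Kyoto | 0

Join each matches row to its teams via team_id.
Group joined rows by teams.id; compute MIN(m.goals_against) per group.
  1: ids {3} → MIN(m.goals_against)=0
  2: ids {2, 4, 12} → MIN(m.goals_against)=1
  3: ids {6, 7, 11} → MIN(m.goals_against)=1
  4: ids {9, 13} → MIN(m.goals_against)=1
  5: ids {1, 5, 8, 10} → MIN(m.goals_against)=0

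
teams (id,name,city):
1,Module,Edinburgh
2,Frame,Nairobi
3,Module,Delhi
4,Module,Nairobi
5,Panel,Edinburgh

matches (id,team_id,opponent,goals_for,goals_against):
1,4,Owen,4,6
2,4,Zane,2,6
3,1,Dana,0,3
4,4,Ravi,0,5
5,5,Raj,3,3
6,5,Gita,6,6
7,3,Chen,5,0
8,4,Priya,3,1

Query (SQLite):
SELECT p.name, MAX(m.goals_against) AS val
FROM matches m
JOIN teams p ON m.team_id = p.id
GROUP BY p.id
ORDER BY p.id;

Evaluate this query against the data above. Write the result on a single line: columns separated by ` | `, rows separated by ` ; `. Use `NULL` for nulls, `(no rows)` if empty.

Module | 3 ; Module | 0 ; Module | 6 ; Panel | 6

Join each matches row to its teams via team_id.
Group joined rows by teams.id; compute MAX(m.goals_against) per group.
  1: ids {3} → MAX(m.goals_against)=3
  3: ids {7} → MAX(m.goals_against)=0
  4: ids {1, 2, 4, 8} → MAX(m.goals_against)=6
  5: ids {5, 6} → MAX(m.goals_against)=6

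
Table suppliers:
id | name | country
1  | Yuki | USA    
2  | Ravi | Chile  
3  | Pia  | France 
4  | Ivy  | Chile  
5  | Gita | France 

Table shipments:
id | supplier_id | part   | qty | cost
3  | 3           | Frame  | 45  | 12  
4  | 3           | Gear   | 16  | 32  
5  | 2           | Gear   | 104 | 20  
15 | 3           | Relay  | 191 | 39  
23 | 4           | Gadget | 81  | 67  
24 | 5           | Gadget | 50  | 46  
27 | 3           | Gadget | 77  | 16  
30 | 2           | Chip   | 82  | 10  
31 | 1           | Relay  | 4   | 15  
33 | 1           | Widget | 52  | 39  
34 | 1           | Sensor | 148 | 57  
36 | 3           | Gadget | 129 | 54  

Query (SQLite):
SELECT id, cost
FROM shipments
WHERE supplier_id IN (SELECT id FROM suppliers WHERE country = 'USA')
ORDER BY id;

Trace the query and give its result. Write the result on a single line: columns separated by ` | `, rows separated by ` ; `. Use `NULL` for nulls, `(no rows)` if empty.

31 | 15 ; 33 | 39 ; 34 | 57

Inner query: suppliers.id where country = 'USA'.
Outer: keep shipments rows whose supplier_id is in that set.
Inner query → {1}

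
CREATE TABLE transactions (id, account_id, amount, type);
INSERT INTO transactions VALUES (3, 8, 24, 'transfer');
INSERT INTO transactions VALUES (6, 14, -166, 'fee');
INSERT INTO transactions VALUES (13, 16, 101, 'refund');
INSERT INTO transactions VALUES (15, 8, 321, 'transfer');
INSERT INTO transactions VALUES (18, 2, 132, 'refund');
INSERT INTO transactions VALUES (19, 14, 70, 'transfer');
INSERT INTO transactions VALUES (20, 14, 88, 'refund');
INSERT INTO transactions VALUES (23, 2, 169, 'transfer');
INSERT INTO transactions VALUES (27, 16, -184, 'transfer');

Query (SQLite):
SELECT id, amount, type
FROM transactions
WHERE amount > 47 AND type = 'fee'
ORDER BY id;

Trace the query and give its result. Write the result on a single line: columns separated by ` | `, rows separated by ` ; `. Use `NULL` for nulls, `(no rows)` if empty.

(no rows)

amount > 47: ids {13, 15, 18, 19, 20, 23}
type = 'fee': ids {6}
Combine with AND.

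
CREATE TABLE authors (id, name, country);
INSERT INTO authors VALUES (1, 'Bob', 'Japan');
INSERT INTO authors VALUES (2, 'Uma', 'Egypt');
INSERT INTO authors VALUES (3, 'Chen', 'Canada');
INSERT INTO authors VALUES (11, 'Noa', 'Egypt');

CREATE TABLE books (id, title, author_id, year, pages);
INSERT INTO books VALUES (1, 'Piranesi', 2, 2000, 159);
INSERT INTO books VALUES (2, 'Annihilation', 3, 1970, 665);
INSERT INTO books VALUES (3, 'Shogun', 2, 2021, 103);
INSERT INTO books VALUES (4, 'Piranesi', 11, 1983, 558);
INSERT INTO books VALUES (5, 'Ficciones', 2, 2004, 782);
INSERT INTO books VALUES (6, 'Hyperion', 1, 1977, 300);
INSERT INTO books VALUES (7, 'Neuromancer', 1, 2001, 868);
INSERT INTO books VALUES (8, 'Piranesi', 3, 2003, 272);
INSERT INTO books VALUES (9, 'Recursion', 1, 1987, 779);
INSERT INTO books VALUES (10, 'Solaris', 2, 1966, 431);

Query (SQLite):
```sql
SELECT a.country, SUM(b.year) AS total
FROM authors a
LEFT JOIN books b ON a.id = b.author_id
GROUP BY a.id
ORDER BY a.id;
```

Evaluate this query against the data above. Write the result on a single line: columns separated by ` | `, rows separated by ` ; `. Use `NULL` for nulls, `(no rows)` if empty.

Japan | 5965 ; Egypt | 7991 ; Canada | 3973 ; Egypt | 1983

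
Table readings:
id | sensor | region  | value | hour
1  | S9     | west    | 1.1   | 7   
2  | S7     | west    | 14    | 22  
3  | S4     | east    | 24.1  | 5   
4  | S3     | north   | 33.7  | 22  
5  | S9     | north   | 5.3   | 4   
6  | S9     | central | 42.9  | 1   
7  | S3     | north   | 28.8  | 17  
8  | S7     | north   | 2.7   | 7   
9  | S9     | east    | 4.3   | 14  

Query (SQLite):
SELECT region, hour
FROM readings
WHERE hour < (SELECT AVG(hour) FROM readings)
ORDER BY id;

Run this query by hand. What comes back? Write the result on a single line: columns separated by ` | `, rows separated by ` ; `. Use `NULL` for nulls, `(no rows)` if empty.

Scalar subquery: AVG(hour) over all readings rows = 11.0.
Keep rows where hour < that value.

west | 7 ; east | 5 ; north | 4 ; central | 1 ; north | 7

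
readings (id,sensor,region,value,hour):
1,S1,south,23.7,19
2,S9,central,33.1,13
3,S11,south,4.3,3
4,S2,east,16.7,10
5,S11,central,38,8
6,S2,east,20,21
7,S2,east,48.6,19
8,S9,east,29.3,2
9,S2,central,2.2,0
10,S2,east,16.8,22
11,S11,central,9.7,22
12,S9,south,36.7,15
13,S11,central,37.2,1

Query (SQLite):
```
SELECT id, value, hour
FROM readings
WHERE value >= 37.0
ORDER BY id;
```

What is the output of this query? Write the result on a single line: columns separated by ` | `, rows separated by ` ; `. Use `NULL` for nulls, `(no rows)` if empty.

5 | 38 | 8 ; 7 | 48.6 | 19 ; 13 | 37.2 | 1

value >= 37.0: ids {5, 7, 13}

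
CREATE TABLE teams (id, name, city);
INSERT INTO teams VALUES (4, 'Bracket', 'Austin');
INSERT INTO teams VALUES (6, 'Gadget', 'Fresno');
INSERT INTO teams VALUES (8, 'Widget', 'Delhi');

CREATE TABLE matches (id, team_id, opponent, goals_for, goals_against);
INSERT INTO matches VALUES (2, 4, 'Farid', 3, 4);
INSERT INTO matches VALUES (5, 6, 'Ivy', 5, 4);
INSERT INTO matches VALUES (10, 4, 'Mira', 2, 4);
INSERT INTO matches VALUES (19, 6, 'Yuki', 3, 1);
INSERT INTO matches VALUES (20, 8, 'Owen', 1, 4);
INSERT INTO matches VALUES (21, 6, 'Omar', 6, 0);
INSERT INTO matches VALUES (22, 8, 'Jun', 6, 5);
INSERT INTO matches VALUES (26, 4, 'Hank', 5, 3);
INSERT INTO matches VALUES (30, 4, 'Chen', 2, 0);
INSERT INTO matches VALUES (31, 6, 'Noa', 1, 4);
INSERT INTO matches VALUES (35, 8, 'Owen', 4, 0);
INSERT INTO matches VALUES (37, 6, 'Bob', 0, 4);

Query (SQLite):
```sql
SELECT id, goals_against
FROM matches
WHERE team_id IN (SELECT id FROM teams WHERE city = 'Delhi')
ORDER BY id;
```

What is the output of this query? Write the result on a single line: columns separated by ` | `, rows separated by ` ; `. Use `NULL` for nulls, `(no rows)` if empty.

Inner query: teams.id where city = 'Delhi'.
Outer: keep matches rows whose team_id is in that set.
Inner query → {8}

20 | 4 ; 22 | 5 ; 35 | 0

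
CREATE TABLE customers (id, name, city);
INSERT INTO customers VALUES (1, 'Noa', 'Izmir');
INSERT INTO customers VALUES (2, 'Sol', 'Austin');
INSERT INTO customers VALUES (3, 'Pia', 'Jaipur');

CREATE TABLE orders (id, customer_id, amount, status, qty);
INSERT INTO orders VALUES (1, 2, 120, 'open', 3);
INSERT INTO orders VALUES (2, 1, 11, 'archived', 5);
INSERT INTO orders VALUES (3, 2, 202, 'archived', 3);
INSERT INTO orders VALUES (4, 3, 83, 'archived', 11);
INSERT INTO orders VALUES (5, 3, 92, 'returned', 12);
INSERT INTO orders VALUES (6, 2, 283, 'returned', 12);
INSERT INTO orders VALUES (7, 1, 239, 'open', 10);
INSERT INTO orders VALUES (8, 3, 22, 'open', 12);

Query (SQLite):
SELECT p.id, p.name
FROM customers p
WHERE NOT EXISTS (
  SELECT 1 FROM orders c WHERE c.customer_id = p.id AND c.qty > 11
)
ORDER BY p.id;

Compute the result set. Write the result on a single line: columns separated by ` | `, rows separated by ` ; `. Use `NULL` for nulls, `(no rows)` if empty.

For each customers row, check whether any orders with matching customer_id has qty > 11.
Keep rows where that is false.

1 | Noa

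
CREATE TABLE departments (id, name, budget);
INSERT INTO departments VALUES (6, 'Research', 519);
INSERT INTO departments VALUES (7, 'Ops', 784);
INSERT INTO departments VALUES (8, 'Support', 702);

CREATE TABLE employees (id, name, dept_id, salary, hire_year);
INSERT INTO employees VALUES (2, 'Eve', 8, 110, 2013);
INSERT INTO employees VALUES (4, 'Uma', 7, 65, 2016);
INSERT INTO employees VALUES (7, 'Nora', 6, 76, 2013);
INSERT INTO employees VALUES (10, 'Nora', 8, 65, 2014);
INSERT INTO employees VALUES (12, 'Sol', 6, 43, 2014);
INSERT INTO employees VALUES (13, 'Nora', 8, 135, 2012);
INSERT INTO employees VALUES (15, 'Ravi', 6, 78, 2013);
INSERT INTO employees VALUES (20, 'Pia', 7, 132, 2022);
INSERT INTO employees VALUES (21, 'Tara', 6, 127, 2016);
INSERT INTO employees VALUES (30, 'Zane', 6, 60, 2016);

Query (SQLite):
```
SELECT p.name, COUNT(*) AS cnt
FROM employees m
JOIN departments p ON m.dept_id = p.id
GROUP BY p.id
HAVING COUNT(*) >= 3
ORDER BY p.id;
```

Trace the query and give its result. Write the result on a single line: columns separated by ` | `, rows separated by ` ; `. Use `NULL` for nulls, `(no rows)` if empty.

Research | 5 ; Support | 3

Join each employees row to its departments via dept_id.
Group joined rows by departments.id; compute COUNT(*) per group.
HAVING: keep groups with count ≥ 3.
  6: ids {7, 12, 15, 21, 30} → COUNT(*)=5
  7: ids {4, 20} → COUNT(*)=2
  8: ids {2, 10, 13} → COUNT(*)=3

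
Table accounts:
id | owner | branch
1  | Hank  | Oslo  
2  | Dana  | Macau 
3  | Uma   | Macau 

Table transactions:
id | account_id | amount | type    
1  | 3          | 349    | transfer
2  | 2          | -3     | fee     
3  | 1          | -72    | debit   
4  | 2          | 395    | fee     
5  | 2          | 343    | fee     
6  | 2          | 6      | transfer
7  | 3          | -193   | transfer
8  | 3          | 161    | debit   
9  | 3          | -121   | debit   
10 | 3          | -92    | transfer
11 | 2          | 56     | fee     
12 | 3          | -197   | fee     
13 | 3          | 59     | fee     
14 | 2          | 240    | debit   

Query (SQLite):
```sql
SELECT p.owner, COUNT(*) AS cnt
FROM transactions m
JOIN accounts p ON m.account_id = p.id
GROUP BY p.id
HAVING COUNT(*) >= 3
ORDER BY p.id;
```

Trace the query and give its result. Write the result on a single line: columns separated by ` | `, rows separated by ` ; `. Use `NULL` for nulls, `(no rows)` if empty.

Join each transactions row to its accounts via account_id.
Group joined rows by accounts.id; compute COUNT(*) per group.
HAVING: keep groups with count ≥ 3.
  1: ids {3} → COUNT(*)=1
  2: ids {2, 4, 5, 6, 11, 14} → COUNT(*)=6
  3: ids {1, 7, 8, 9, 10, 12, 13} → COUNT(*)=7

Dana | 6 ; Uma | 7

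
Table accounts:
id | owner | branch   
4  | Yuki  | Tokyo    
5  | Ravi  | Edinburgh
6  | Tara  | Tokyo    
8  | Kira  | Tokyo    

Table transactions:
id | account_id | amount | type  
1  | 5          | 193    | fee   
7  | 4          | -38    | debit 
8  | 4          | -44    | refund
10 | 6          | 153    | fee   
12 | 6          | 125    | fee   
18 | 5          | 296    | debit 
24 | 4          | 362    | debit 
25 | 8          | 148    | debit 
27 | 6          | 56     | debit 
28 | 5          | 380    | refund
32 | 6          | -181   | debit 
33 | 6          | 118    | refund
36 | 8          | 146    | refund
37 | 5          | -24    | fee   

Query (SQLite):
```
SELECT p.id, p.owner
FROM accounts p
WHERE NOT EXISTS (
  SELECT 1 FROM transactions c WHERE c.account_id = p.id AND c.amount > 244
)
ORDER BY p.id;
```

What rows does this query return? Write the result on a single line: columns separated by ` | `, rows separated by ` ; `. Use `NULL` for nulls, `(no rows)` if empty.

For each accounts row, check whether any transactions with matching account_id has amount > 244.
Keep rows where that is false.

6 | Tara ; 8 | Kira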